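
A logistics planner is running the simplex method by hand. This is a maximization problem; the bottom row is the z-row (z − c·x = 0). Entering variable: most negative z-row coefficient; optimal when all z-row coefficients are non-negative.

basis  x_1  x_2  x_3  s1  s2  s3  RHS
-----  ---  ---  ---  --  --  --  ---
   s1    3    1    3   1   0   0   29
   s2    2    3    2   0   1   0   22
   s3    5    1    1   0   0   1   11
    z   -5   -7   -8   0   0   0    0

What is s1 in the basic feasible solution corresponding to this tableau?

s1 is basic (row 1); its value is the RHS of that row, 29.

29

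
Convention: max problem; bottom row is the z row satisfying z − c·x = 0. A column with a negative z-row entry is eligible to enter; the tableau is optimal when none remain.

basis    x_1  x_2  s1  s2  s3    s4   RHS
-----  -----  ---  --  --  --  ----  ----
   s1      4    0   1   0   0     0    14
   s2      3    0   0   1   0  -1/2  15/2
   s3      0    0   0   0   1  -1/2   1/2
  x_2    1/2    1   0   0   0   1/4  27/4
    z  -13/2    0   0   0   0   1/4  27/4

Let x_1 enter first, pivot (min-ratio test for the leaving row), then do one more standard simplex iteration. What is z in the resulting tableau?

28

Ratio test on column x_1 — row 1: 14/4 = 7/2; row 2: (15/2)/3 = 5/2; row 3: entry 0 ≤ 0; row 4: (27/4)/(1/2) = 27/2. Minimum is 5/2 at row 2 (s2 leaves); pivot element 3.
Pivot on row 2; the z-row RHS becomes 27/4 − (-13/2)·(5/2) = 23.
Next entering variable (most negative z-row entry -5/6): s4.
Ratio test on column s4 — row 1: 4/(2/3) = 6; row 2: entry -1/6 ≤ 0; row 3: entry -1/2 ≤ 0; row 4: (11/2)/(1/3) = 33/2. Minimum is 6 at row 1 (s1 leaves); pivot element 2/3.
After the second pivot the z-row RHS is 23 − (-5/6)·6 = 28.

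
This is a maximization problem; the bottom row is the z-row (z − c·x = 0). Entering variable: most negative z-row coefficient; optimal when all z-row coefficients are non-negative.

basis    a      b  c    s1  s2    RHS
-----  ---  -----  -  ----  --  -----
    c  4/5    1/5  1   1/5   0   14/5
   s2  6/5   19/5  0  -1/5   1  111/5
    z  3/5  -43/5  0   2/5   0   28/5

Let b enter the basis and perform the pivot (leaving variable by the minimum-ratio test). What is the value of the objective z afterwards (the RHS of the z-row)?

Ratio test on column b — row 1: (14/5)/(1/5) = 14; row 2: (111/5)/(19/5) = 111/19. Minimum is 111/19 at row 2 (s2 leaves); pivot element 19/5.
Pivot on row 2; the z-row RHS becomes 28/5 − (-43/5)·(111/19) = 1061/19.

1061/19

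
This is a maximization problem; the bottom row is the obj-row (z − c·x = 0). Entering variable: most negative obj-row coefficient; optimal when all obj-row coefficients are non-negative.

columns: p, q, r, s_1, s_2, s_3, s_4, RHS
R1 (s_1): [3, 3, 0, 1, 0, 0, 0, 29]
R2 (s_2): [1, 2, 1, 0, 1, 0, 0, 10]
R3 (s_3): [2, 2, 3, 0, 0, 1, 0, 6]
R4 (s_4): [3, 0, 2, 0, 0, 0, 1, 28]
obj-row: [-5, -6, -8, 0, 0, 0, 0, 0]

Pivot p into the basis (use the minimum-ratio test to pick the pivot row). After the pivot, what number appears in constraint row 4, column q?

Ratio test on column p — row 1: 29/3 = 29/3; row 2: 10/1 = 10; row 3: 6/2 = 3; row 4: 28/3 = 28/3. Minimum is 3 at row 3 (s_3 leaves); pivot element 2.
Divide row 3 by 2; eliminate column p from the other rows.
Row 4 update in column q: 0 − 3·1 = -3.

-3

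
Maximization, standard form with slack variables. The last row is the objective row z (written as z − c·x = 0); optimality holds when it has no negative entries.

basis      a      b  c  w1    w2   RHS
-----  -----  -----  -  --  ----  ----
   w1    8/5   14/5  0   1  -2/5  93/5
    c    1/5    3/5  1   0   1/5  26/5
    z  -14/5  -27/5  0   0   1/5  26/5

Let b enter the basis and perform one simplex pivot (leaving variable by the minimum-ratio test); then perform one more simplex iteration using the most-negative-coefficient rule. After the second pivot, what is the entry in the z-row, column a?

0

Ratio test on column b — row 1: (93/5)/(14/5) = 93/14; row 2: (26/5)/(3/5) = 26/3. Minimum is 93/14 at row 1 (w1 leaves); pivot element 14/5.
Divide row 1 by 14/5; eliminate column b from the other rows.
Second iteration: most negative z-row entry is -4/7 in column w2, so w2 enters.
Ratio test on column w2 — row 1: entry -1/7 ≤ 0; row 2: (17/14)/(2/7) = 17/4. Minimum is 17/4 at row 2 (c leaves); pivot element 2/7.
Divide row 2 by 2/7; eliminate column w2 from the other rows.
After both pivots, the entry at the z-row, column a is 0.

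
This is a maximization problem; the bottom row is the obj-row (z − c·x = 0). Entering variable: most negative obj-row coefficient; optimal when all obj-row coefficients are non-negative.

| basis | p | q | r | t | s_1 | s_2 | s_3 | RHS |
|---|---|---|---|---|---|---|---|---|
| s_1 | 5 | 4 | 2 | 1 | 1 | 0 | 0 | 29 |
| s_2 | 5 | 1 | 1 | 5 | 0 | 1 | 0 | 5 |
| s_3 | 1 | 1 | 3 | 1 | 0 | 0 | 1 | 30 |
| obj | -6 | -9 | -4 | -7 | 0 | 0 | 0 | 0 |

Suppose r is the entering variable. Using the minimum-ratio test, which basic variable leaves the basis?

s_2

Column r entries and ratios — s_1: 29/2 = 29/2; s_2: 5/1 = 5; s_3: 30/3 = 10.
Smallest ratio is 5 in the row of s_2, so s_2 leaves.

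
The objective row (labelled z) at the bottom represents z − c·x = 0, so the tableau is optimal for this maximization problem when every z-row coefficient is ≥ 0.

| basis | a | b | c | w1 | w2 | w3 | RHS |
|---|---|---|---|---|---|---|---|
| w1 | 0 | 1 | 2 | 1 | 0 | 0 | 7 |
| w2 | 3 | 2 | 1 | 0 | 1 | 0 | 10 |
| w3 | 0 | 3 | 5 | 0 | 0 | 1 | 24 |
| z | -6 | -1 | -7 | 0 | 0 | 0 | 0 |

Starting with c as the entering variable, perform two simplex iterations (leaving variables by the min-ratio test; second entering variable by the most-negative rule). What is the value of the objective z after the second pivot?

75/2

Ratio test on column c — row 1: 7/2 = 7/2; row 2: 10/1 = 10; row 3: 24/5 = 24/5. Minimum is 7/2 at row 1 (w1 leaves); pivot element 2.
Pivot on row 1; the z-row RHS becomes 0 − (-7)·(7/2) = 49/2.
Next entering variable (most negative z-row entry -6): a.
Ratio test on column a — row 1: entry 0 ≤ 0; row 2: (13/2)/3 = 13/6; row 3: entry 0 ≤ 0. Minimum is 13/6 at row 2 (w2 leaves); pivot element 3.
After the second pivot the z-row RHS is 49/2 − (-6)·(13/6) = 75/2.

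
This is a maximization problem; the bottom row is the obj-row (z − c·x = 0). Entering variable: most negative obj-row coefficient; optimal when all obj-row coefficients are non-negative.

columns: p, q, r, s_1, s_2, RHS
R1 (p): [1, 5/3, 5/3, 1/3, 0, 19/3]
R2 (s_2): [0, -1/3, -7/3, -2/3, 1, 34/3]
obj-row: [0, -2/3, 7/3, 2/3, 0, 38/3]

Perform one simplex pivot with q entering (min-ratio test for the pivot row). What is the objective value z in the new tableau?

76/5

Ratio test on column q — row 1: (19/3)/(5/3) = 19/5; row 2: entry -1/3 ≤ 0. Minimum is 19/5 at row 1 (p leaves); pivot element 5/3.
Pivot on row 1; the obj-row RHS becomes 38/3 − (-2/3)·(19/5) = 76/5.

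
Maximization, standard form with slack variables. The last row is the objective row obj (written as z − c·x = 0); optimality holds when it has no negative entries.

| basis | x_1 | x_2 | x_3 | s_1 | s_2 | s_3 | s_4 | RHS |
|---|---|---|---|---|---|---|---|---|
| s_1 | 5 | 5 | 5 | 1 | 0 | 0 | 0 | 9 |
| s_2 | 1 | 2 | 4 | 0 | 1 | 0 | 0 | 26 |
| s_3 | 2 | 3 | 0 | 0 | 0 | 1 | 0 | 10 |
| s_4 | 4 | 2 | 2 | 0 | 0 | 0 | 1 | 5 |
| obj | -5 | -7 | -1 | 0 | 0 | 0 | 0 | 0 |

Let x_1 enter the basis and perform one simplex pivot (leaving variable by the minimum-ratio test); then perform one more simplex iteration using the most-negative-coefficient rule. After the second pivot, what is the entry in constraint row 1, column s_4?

Ratio test on column x_1 — row 1: 9/5 = 9/5; row 2: 26/1 = 26; row 3: 10/2 = 5; row 4: 5/4 = 5/4. Minimum is 5/4 at row 4 (s_4 leaves); pivot element 4.
Divide row 4 by 4; eliminate column x_1 from the other rows.
Second iteration: most negative obj-row entry is -9/2 in column x_2, so x_2 enters.
Ratio test on column x_2 — row 1: (11/4)/(5/2) = 11/10; row 2: (99/4)/(3/2) = 33/2; row 3: (15/2)/2 = 15/4; row 4: (5/4)/(1/2) = 5/2. Minimum is 11/10 at row 1 (s_1 leaves); pivot element 5/2.
Divide row 1 by 5/2; eliminate column x_2 from the other rows.
After both pivots, the entry at constraint row 1, column s_4 is -1/2.

-1/2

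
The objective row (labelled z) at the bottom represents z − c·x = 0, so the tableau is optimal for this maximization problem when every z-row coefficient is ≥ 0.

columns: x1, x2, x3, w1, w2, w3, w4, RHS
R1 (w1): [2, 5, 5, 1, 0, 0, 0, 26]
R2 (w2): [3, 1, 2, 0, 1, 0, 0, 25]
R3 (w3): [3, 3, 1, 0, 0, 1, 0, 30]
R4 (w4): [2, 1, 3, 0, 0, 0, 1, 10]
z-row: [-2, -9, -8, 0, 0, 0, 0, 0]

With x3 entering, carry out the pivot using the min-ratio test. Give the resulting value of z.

80/3

Ratio test on column x3 — row 1: 26/5 = 26/5; row 2: 25/2 = 25/2; row 3: 30/1 = 30; row 4: 10/3 = 10/3. Minimum is 10/3 at row 4 (w4 leaves); pivot element 3.
Pivot on row 4; the z-row RHS becomes 0 − (-8)·(10/3) = 80/3.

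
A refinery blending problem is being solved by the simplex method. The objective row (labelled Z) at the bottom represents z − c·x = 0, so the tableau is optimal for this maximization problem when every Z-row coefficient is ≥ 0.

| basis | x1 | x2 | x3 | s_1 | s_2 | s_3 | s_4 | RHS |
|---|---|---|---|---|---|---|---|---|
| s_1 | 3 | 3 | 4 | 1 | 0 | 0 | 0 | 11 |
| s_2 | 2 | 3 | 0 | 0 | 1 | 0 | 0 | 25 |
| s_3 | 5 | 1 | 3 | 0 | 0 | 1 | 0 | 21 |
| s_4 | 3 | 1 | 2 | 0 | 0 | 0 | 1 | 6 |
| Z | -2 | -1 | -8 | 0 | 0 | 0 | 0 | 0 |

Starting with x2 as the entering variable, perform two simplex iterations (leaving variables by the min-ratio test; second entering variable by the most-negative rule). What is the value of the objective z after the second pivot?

Ratio test on column x2 — row 1: 11/3 = 11/3; row 2: 25/3 = 25/3; row 3: 21/1 = 21; row 4: 6/1 = 6. Minimum is 11/3 at row 1 (s_1 leaves); pivot element 3.
Pivot on row 1; the Z-row RHS becomes 0 − (-1)·(11/3) = 11/3.
Next entering variable (most negative Z-row entry -20/3): x3.
Ratio test on column x3 — row 1: (11/3)/(4/3) = 11/4; row 2: entry -4 ≤ 0; row 3: (52/3)/(5/3) = 52/5; row 4: (7/3)/(2/3) = 7/2. Minimum is 11/4 at row 1 (x2 leaves); pivot element 4/3.
After the second pivot the Z-row RHS is 11/3 − (-20/3)·(11/4) = 22.

22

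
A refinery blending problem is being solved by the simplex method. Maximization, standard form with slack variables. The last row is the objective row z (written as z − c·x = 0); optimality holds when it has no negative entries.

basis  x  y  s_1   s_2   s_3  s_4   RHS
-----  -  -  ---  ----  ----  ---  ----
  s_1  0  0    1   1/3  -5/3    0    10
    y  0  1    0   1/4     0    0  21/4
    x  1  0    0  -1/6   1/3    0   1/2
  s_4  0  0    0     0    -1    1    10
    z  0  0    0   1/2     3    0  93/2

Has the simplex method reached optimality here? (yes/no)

Every z-row coefficient is ≥ 0, so the tableau is optimal.

yes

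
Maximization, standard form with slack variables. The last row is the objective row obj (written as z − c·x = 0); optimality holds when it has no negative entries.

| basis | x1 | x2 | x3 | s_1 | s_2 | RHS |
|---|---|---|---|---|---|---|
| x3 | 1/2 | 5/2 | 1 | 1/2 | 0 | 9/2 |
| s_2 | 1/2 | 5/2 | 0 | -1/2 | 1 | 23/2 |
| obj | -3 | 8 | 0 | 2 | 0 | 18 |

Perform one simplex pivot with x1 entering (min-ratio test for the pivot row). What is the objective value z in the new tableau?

45

Ratio test on column x1 — row 1: (9/2)/(1/2) = 9; row 2: (23/2)/(1/2) = 23. Minimum is 9 at row 1 (x3 leaves); pivot element 1/2.
Pivot on row 1; the obj-row RHS becomes 18 − (-3)·9 = 45.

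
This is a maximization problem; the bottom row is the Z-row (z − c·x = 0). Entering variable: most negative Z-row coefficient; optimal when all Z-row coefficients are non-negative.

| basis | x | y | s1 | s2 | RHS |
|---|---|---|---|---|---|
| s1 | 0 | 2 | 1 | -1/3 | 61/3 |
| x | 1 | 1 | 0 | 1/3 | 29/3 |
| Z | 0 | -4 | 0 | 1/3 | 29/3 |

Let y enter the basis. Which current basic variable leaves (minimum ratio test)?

x

Column y entries and ratios — s1: (61/3)/2 = 61/6; x: (29/3)/1 = 29/3.
Smallest ratio is 29/3 in the row of x, so x leaves.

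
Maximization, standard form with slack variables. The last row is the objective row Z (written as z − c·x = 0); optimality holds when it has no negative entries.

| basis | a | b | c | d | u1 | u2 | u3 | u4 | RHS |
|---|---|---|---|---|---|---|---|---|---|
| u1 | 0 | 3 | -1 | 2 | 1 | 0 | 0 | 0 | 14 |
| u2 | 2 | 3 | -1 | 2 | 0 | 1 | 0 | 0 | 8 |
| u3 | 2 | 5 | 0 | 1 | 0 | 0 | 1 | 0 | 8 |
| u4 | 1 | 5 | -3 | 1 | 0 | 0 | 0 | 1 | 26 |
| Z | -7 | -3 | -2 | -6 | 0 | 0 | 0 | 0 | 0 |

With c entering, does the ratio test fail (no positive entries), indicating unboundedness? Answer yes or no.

Every constraint-row entry in column c is ≤ 0, so increasing c is unbounded.

yes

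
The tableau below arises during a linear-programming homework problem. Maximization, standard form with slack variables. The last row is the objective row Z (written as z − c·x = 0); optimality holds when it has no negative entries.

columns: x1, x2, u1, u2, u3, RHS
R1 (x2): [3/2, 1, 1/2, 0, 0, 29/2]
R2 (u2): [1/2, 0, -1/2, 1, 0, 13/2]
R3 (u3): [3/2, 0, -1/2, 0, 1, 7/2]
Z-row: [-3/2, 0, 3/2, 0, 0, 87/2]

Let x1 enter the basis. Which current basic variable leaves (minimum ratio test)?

Column x1 entries and ratios — x2: (29/2)/(3/2) = 29/3; u2: (13/2)/(1/2) = 13; u3: (7/2)/(3/2) = 7/3.
Smallest ratio is 7/3 in the row of u3, so u3 leaves.

u3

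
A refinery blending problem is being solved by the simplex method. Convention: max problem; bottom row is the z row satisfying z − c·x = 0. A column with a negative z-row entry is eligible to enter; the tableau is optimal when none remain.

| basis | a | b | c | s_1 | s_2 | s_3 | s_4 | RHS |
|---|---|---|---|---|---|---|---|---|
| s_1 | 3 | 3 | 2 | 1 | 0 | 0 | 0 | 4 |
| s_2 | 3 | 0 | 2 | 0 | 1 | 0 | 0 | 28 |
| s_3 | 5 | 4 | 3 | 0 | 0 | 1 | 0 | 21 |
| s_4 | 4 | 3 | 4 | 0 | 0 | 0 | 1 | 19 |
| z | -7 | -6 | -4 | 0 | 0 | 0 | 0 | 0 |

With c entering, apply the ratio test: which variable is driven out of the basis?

s_1

Column c entries and ratios — s_1: 4/2 = 2; s_2: 28/2 = 14; s_3: 21/3 = 7; s_4: 19/4 = 19/4.
Smallest ratio is 2 in the row of s_1, so s_1 leaves.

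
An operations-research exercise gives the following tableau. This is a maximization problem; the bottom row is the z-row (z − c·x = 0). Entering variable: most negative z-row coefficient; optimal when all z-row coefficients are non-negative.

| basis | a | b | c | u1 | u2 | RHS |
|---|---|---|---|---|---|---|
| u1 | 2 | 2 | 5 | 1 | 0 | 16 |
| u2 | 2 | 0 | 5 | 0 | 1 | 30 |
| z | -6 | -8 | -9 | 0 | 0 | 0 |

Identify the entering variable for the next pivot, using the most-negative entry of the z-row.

c

Negative z-row entries: a: -6, b: -8, c: -9.
The most negative is -9 in column c, so c enters.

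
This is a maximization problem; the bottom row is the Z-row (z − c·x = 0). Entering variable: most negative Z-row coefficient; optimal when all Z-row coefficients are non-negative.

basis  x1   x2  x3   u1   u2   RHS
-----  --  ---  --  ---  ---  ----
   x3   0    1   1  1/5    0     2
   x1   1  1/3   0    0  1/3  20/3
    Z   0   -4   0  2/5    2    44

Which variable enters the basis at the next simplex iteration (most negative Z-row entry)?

x2

Negative Z-row entries: x2: -4.
The most negative is -4 in column x2, so x2 enters.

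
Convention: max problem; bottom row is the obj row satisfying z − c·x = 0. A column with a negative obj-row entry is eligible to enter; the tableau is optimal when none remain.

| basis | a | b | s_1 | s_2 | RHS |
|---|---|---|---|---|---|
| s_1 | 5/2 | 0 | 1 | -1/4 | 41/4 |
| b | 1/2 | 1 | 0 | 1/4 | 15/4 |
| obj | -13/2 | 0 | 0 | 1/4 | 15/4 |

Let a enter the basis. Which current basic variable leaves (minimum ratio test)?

s_1

Column a entries and ratios — s_1: (41/4)/(5/2) = 41/10; b: (15/4)/(1/2) = 15/2.
Smallest ratio is 41/10 in the row of s_1, so s_1 leaves.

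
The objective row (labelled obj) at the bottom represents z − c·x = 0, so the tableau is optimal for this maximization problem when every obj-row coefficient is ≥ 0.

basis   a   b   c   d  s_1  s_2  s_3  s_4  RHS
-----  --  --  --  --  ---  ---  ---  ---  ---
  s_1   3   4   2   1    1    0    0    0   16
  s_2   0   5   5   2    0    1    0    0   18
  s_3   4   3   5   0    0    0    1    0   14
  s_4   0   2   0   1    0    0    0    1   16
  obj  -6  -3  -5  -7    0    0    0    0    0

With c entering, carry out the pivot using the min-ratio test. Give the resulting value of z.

Ratio test on column c — row 1: 16/2 = 8; row 2: 18/5 = 18/5; row 3: 14/5 = 14/5; row 4: entry 0 ≤ 0. Minimum is 14/5 at row 3 (s_3 leaves); pivot element 5.
Pivot on row 3; the obj-row RHS becomes 0 − (-5)·(14/5) = 14.

14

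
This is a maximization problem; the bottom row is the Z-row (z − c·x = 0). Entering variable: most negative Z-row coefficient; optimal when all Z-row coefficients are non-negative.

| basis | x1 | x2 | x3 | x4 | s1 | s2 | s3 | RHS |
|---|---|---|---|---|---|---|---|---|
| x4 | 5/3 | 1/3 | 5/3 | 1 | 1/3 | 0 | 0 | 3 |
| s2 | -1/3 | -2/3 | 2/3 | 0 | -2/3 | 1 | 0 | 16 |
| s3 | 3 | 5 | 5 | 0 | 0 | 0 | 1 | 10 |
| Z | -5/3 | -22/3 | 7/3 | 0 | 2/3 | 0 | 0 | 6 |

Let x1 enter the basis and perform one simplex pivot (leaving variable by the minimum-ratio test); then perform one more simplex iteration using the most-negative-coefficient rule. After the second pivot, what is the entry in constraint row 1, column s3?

-1/22

Ratio test on column x1 — row 1: 3/(5/3) = 9/5; row 2: entry -1/3 ≤ 0; row 3: 10/3 = 10/3. Minimum is 9/5 at row 1 (x4 leaves); pivot element 5/3.
Divide row 1 by 5/3; eliminate column x1 from the other rows.
Second iteration: most negative Z-row entry is -7 in column x2, so x2 enters.
Ratio test on column x2 — row 1: (9/5)/(1/5) = 9; row 2: entry -3/5 ≤ 0; row 3: (23/5)/(22/5) = 23/22. Minimum is 23/22 at row 3 (s3 leaves); pivot element 22/5.
Divide row 3 by 22/5; eliminate column x2 from the other rows.
After both pivots, the entry at constraint row 1, column s3 is -1/22.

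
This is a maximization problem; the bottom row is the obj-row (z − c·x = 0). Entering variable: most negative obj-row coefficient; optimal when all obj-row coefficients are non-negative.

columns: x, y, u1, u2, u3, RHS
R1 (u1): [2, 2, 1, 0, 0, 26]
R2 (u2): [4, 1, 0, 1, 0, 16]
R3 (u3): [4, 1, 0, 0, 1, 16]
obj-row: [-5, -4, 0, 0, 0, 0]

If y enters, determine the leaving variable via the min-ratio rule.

Column y entries and ratios — u1: 26/2 = 13; u2: 16/1 = 16; u3: 16/1 = 16.
Smallest ratio is 13 in the row of u1, so u1 leaves.

u1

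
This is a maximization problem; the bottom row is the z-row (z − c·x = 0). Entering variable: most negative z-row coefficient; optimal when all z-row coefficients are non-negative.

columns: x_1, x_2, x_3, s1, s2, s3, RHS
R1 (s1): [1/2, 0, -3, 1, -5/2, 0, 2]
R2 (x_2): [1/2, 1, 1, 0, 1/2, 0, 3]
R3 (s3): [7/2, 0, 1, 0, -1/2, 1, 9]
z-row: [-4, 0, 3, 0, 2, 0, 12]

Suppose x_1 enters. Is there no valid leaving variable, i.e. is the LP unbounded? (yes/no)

no

Column x_1 has positive entries in row(s) 1, 2, 3, so the ratio test bounds it — not unbounded.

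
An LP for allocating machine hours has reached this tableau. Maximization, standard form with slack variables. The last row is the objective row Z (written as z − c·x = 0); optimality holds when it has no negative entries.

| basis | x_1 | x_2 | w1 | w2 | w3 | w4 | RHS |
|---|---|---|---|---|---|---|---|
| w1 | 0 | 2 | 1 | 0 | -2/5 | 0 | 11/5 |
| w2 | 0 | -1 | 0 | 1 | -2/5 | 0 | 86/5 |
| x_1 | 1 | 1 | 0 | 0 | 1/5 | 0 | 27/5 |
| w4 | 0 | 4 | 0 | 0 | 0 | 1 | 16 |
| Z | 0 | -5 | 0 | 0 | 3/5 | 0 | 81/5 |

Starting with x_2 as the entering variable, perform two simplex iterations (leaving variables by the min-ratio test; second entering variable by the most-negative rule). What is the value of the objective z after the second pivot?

Ratio test on column x_2 — row 1: (11/5)/2 = 11/10; row 2: entry -1 ≤ 0; row 3: (27/5)/1 = 27/5; row 4: 16/4 = 4. Minimum is 11/10 at row 1 (w1 leaves); pivot element 2.
Pivot on row 1; the Z-row RHS becomes 81/5 − (-5)·(11/10) = 217/10.
Next entering variable (most negative Z-row entry -2/5): w3.
Ratio test on column w3 — row 1: entry -1/5 ≤ 0; row 2: entry -3/5 ≤ 0; row 3: (43/10)/(2/5) = 43/4; row 4: (58/5)/(4/5) = 29/2. Minimum is 43/4 at row 3 (x_1 leaves); pivot element 2/5.
After the second pivot the Z-row RHS is 217/10 − (-2/5)·(43/4) = 26.

26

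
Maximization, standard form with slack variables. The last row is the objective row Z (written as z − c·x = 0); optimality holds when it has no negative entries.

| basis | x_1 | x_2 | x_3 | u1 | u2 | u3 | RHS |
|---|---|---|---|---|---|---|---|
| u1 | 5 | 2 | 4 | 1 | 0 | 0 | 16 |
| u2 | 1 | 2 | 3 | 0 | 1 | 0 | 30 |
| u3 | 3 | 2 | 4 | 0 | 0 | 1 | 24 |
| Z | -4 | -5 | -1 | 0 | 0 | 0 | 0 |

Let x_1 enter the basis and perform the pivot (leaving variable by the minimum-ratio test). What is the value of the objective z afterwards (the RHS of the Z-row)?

Ratio test on column x_1 — row 1: 16/5 = 16/5; row 2: 30/1 = 30; row 3: 24/3 = 8. Minimum is 16/5 at row 1 (u1 leaves); pivot element 5.
Pivot on row 1; the Z-row RHS becomes 0 − (-4)·(16/5) = 64/5.

64/5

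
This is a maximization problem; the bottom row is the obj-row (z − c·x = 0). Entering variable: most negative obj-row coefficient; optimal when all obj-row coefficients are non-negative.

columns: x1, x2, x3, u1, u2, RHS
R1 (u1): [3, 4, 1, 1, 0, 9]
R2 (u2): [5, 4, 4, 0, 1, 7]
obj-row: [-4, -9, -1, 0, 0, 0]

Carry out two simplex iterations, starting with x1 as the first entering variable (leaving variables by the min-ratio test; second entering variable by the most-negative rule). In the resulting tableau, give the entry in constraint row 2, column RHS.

7/4

Ratio test on column x1 — row 1: 9/3 = 3; row 2: 7/5 = 7/5. Minimum is 7/5 at row 2 (u2 leaves); pivot element 5.
Divide row 2 by 5; eliminate column x1 from the other rows.
Second iteration: most negative obj-row entry is -29/5 in column x2, so x2 enters.
Ratio test on column x2 — row 1: (24/5)/(8/5) = 3; row 2: (7/5)/(4/5) = 7/4. Minimum is 7/4 at row 2 (x1 leaves); pivot element 4/5.
Divide row 2 by 4/5; eliminate column x2 from the other rows.
After both pivots, the entry at constraint row 2, column RHS is 7/4.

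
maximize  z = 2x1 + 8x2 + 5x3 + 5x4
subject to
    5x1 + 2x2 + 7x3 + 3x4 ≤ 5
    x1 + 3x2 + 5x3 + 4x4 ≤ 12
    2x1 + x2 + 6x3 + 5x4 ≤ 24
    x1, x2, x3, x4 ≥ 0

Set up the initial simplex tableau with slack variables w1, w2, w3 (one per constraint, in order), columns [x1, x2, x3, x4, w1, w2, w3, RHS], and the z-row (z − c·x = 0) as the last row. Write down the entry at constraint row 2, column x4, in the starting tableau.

Constraint 2 has coefficient 4 on x4.

4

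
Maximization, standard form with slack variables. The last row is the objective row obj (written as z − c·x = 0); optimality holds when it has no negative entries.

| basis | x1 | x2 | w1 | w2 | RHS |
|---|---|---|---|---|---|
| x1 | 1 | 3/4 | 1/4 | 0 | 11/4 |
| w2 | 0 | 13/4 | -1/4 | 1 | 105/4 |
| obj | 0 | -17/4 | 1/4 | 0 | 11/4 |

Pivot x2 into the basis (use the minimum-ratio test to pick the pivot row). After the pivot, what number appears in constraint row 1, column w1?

1/3

Ratio test on column x2 — row 1: (11/4)/(3/4) = 11/3; row 2: (105/4)/(13/4) = 105/13. Minimum is 11/3 at row 1 (x1 leaves); pivot element 3/4.
Divide row 1 by 3/4; eliminate column x2 from the other rows.
In the new row 1, the w1 entry is the old entry divided by the pivot: (1/4)/(3/4) = 1/3.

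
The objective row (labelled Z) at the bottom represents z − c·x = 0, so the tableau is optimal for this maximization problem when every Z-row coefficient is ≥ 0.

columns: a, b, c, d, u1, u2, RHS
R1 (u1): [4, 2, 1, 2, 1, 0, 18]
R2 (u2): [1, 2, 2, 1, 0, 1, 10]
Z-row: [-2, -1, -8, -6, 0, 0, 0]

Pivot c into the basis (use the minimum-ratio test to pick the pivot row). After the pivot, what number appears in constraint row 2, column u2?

Ratio test on column c — row 1: 18/1 = 18; row 2: 10/2 = 5. Minimum is 5 at row 2 (u2 leaves); pivot element 2.
Divide row 2 by 2; eliminate column c from the other rows.
In the new row 2, the u2 entry is the old entry divided by the pivot: 1/2 = 1/2.

1/2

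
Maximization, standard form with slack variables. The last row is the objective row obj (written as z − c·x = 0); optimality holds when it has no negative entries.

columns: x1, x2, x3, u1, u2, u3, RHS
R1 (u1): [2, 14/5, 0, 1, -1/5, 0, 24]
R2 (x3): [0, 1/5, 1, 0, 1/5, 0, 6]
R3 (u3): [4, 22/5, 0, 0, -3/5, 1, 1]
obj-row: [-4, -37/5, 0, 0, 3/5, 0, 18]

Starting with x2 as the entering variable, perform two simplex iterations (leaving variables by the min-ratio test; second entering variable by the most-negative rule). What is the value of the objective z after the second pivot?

152/5

Ratio test on column x2 — row 1: 24/(14/5) = 60/7; row 2: 6/(1/5) = 30; row 3: 1/(22/5) = 5/22. Minimum is 5/22 at row 3 (u3 leaves); pivot element 22/5.
Pivot on row 3; the obj-row RHS becomes 18 − (-37/5)·(5/22) = 433/22.
Next entering variable (most negative obj-row entry -9/22): u2.
Ratio test on column u2 — row 1: (257/11)/(2/11) = 257/2; row 2: (131/22)/(5/22) = 131/5; row 3: entry -3/22 ≤ 0. Minimum is 131/5 at row 2 (x3 leaves); pivot element 5/22.
After the second pivot the obj-row RHS is 433/22 − (-9/22)·(131/5) = 152/5.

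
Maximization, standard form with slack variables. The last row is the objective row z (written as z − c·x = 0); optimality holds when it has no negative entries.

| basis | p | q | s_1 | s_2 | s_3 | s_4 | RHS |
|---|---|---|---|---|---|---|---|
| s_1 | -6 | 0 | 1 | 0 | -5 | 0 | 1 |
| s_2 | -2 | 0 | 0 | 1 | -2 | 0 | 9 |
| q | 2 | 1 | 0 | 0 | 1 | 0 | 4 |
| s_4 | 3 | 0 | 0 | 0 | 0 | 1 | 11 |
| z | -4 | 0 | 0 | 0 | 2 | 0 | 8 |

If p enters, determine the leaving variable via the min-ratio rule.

q

Column p entries and ratios — s_1: -6 ≤ 0, skip; s_2: -2 ≤ 0, skip; q: 4/2 = 2; s_4: 11/3 = 11/3.
Smallest ratio is 2 in the row of q, so q leaves.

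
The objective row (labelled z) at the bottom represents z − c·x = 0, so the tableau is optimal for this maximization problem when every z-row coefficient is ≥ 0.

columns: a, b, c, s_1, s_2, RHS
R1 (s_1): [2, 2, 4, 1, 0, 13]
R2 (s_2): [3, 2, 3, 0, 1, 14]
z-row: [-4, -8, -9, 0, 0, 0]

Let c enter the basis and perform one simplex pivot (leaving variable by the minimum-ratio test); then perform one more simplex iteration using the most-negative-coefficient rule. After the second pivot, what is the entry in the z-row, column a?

4

Ratio test on column c — row 1: 13/4 = 13/4; row 2: 14/3 = 14/3. Minimum is 13/4 at row 1 (s_1 leaves); pivot element 4.
Divide row 1 by 4; eliminate column c from the other rows.
Second iteration: most negative z-row entry is -7/2 in column b, so b enters.
Ratio test on column b — row 1: (13/4)/(1/2) = 13/2; row 2: (17/4)/(1/2) = 17/2. Minimum is 13/2 at row 1 (c leaves); pivot element 1/2.
Divide row 1 by 1/2; eliminate column b from the other rows.
After both pivots, the entry at the z-row, column a is 4.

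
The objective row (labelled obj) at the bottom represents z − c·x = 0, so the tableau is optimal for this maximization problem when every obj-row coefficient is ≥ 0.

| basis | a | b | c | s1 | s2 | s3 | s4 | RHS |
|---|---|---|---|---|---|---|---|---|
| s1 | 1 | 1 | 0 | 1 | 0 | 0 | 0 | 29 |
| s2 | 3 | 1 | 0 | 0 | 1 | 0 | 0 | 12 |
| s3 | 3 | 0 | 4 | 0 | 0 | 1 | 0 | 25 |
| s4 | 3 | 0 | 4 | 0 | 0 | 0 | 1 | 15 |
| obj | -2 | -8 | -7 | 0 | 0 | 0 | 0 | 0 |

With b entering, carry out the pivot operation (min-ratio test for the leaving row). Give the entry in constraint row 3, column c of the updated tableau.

Ratio test on column b — row 1: 29/1 = 29; row 2: 12/1 = 12; row 3: entry 0 ≤ 0; row 4: entry 0 ≤ 0. Minimum is 12 at row 2 (s2 leaves); pivot element 1.
Divide row 2 by 1; eliminate column b from the other rows.
Row 3 update in column c: 4 − 0·0 = 4.

4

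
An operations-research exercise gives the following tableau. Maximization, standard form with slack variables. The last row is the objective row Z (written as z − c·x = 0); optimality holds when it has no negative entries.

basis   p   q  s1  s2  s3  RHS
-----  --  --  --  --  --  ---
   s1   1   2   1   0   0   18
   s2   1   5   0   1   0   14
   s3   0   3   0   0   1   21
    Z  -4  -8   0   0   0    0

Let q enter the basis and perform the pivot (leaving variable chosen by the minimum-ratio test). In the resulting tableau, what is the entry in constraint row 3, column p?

Ratio test on column q — row 1: 18/2 = 9; row 2: 14/5 = 14/5; row 3: 21/3 = 7. Minimum is 14/5 at row 2 (s2 leaves); pivot element 5.
Divide row 2 by 5; eliminate column q from the other rows.
Row 3 update in column p: 0 − 3·(1/5) = -3/5.

-3/5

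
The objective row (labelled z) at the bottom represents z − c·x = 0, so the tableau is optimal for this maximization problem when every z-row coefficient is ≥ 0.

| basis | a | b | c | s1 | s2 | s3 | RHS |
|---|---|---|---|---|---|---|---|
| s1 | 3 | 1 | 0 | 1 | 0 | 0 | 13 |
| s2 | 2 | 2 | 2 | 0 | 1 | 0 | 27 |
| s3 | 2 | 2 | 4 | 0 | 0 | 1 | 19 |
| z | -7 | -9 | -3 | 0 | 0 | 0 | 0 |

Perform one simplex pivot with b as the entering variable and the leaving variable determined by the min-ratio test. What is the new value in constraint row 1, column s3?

Ratio test on column b — row 1: 13/1 = 13; row 2: 27/2 = 27/2; row 3: 19/2 = 19/2. Minimum is 19/2 at row 3 (s3 leaves); pivot element 2.
Divide row 3 by 2; eliminate column b from the other rows.
Row 1 update in column s3: 0 − 1·(1/2) = -1/2.

-1/2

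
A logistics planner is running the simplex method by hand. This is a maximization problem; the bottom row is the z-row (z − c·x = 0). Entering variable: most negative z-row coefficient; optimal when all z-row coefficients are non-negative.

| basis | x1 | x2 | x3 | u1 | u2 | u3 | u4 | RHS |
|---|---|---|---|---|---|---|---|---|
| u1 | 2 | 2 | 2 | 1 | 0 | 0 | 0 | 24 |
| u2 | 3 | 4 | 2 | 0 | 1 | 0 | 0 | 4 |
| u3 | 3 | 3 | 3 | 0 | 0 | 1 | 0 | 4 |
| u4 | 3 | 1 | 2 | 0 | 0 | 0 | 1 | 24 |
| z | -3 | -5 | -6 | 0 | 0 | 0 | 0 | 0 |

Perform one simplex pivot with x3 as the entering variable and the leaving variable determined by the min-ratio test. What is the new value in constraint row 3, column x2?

Ratio test on column x3 — row 1: 24/2 = 12; row 2: 4/2 = 2; row 3: 4/3 = 4/3; row 4: 24/2 = 12. Minimum is 4/3 at row 3 (u3 leaves); pivot element 3.
Divide row 3 by 3; eliminate column x3 from the other rows.
In the new row 3, the x2 entry is the old entry divided by the pivot: 3/3 = 1.

1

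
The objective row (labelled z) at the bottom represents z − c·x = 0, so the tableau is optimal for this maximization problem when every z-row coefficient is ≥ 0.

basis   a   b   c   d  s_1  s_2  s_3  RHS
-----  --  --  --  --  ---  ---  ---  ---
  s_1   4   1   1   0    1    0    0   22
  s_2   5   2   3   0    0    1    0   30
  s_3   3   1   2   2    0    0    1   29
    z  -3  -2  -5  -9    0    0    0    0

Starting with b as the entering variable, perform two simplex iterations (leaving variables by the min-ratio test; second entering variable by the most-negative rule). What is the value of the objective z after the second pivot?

Ratio test on column b — row 1: 22/1 = 22; row 2: 30/2 = 15; row 3: 29/1 = 29. Minimum is 15 at row 2 (s_2 leaves); pivot element 2.
Pivot on row 2; the z-row RHS becomes 0 − (-2)·15 = 30.
Next entering variable (most negative z-row entry -9): d.
Ratio test on column d — row 1: entry 0 ≤ 0; row 2: entry 0 ≤ 0; row 3: 14/2 = 7. Minimum is 7 at row 3 (s_3 leaves); pivot element 2.
After the second pivot the z-row RHS is 30 − (-9)·7 = 93.

93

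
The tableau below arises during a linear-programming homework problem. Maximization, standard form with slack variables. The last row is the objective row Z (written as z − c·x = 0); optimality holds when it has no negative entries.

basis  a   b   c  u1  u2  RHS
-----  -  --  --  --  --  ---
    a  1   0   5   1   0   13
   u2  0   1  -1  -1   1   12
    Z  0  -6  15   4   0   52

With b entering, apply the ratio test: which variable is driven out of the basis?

u2

Column b entries and ratios — a: 0 ≤ 0, skip; u2: 12/1 = 12.
Smallest ratio is 12 in the row of u2, so u2 leaves.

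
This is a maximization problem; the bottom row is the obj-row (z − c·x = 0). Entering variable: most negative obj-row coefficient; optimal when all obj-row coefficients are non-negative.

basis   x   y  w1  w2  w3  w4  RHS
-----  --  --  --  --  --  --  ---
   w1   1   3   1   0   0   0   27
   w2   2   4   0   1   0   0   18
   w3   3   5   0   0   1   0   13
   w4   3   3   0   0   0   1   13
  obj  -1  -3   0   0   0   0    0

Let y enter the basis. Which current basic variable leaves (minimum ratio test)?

w3

Column y entries and ratios — w1: 27/3 = 9; w2: 18/4 = 9/2; w3: 13/5 = 13/5; w4: 13/3 = 13/3.
Smallest ratio is 13/5 in the row of w3, so w3 leaves.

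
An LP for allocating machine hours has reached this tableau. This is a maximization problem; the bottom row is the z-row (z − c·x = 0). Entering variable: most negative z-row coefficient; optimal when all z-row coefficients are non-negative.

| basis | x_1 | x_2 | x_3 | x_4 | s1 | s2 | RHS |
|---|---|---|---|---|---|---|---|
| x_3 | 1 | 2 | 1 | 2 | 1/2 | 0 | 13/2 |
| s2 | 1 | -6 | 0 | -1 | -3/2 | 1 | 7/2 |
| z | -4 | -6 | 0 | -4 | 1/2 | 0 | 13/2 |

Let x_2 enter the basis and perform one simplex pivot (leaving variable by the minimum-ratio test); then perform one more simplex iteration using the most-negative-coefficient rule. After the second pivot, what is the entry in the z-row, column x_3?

Ratio test on column x_2 — row 1: (13/2)/2 = 13/4; row 2: entry -6 ≤ 0. Minimum is 13/4 at row 1 (x_3 leaves); pivot element 2.
Divide row 1 by 2; eliminate column x_2 from the other rows.
Second iteration: most negative z-row entry is -1 in column x_1, so x_1 enters.
Ratio test on column x_1 — row 1: (13/4)/(1/2) = 13/2; row 2: 23/4 = 23/4. Minimum is 23/4 at row 2 (s2 leaves); pivot element 4.
Divide row 2 by 4; eliminate column x_1 from the other rows.
After both pivots, the entry at the z-row, column x_3 is 15/4.

15/4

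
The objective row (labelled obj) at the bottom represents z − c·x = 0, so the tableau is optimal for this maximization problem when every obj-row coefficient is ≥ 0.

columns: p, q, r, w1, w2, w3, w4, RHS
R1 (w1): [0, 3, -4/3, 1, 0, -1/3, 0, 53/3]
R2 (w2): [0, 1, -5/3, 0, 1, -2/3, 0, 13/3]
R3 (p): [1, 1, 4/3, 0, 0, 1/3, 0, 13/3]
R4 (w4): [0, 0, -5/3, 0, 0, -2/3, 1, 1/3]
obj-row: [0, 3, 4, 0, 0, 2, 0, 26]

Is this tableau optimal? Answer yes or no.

yes

Every obj-row coefficient is ≥ 0, so the tableau is optimal.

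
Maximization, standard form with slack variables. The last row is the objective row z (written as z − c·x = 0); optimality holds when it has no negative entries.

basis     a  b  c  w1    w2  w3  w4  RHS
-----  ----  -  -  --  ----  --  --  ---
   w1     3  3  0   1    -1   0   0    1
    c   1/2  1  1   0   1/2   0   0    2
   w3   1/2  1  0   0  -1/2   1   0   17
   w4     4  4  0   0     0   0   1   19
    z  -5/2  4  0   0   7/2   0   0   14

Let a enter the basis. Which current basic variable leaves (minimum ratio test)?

w1

Column a entries and ratios — w1: 1/3 = 1/3; c: 2/(1/2) = 4; w3: 17/(1/2) = 34; w4: 19/4 = 19/4.
Smallest ratio is 1/3 in the row of w1, so w1 leaves.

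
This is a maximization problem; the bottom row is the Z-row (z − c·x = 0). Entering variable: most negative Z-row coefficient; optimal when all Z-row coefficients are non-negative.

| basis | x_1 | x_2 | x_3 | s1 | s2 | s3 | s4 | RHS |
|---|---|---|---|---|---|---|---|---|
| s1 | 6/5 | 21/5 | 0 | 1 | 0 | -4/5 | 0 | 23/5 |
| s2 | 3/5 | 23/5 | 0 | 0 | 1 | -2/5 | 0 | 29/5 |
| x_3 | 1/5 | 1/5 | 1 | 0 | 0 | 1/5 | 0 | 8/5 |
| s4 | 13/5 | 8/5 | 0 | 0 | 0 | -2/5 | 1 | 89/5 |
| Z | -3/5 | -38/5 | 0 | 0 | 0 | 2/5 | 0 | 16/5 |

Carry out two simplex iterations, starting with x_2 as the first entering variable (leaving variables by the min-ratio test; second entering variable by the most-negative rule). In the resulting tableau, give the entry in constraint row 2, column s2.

21/10

Ratio test on column x_2 — row 1: (23/5)/(21/5) = 23/21; row 2: (29/5)/(23/5) = 29/23; row 3: (8/5)/(1/5) = 8; row 4: (89/5)/(8/5) = 89/8. Minimum is 23/21 at row 1 (s1 leaves); pivot element 21/5.
Divide row 1 by 21/5; eliminate column x_2 from the other rows.
Second iteration: most negative Z-row entry is -22/21 in column s3, so s3 enters.
Ratio test on column s3 — row 1: entry -4/21 ≤ 0; row 2: (16/21)/(10/21) = 8/5; row 3: (29/21)/(5/21) = 29/5; row 4: entry -2/21 ≤ 0. Minimum is 8/5 at row 2 (s2 leaves); pivot element 10/21.
Divide row 2 by 10/21; eliminate column s3 from the other rows.
After both pivots, the entry at constraint row 2, column s2 is 21/10.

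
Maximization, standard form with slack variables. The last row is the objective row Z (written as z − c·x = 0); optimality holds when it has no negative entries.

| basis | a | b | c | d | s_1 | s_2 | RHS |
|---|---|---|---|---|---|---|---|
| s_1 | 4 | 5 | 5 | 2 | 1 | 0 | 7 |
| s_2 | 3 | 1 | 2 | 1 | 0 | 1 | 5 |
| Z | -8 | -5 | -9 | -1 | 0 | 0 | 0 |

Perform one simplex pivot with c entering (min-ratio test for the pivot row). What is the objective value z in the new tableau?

63/5

Ratio test on column c — row 1: 7/5 = 7/5; row 2: 5/2 = 5/2. Minimum is 7/5 at row 1 (s_1 leaves); pivot element 5.
Pivot on row 1; the Z-row RHS becomes 0 − (-9)·(7/5) = 63/5.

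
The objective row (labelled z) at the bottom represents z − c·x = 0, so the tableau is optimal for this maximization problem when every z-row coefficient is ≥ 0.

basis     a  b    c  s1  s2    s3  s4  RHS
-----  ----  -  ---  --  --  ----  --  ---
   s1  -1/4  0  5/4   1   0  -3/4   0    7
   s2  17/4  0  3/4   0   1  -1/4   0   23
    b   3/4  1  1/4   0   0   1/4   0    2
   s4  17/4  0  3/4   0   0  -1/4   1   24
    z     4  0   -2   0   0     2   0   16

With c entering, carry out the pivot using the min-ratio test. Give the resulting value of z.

136/5

Ratio test on column c — row 1: 7/(5/4) = 28/5; row 2: 23/(3/4) = 92/3; row 3: 2/(1/4) = 8; row 4: 24/(3/4) = 32. Minimum is 28/5 at row 1 (s1 leaves); pivot element 5/4.
Pivot on row 1; the z-row RHS becomes 16 − (-2)·(28/5) = 136/5.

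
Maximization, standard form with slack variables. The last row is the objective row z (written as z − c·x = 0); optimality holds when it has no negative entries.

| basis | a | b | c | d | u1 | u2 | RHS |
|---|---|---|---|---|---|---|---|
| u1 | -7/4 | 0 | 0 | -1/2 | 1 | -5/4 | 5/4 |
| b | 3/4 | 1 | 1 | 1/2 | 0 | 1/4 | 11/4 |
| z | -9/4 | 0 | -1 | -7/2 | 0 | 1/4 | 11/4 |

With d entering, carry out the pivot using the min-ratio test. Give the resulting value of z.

22

Ratio test on column d — row 1: entry -1/2 ≤ 0; row 2: (11/4)/(1/2) = 11/2. Minimum is 11/2 at row 2 (b leaves); pivot element 1/2.
Pivot on row 2; the z-row RHS becomes 11/4 − (-7/2)·(11/2) = 22.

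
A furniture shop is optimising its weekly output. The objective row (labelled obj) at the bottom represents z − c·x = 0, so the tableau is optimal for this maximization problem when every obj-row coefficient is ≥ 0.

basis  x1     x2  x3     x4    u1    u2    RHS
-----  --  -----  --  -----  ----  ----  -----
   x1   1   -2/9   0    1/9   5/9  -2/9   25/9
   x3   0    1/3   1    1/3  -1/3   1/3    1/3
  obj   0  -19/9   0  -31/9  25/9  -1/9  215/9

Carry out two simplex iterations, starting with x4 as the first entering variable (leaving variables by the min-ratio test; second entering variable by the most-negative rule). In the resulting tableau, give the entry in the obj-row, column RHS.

Ratio test on column x4 — row 1: (25/9)/(1/9) = 25; row 2: (1/3)/(1/3) = 1. Minimum is 1 at row 2 (x3 leaves); pivot element 1/3.
Divide row 2 by 1/3; eliminate column x4 from the other rows.
Second iteration: most negative obj-row entry is -2/3 in column u1, so u1 enters.
Ratio test on column u1 — row 1: (8/3)/(2/3) = 4; row 2: entry -1 ≤ 0. Minimum is 4 at row 1 (x1 leaves); pivot element 2/3.
Divide row 1 by 2/3; eliminate column u1 from the other rows.
After both pivots, the entry at the obj-row, column RHS is 30.

30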